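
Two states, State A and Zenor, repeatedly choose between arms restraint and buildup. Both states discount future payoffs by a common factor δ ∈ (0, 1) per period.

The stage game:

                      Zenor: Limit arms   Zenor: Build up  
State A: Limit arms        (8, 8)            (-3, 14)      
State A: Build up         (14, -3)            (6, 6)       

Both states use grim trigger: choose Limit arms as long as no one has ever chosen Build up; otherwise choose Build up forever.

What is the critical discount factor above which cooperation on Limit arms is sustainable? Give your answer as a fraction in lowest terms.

One-period gain from deviating is 14 − 8 = 6. The loss is 8 − 6 = 2 in every subsequent period, with present value 2·δ/(1−δ).
Deviation is unprofitable when 2·δ/(1−δ) ≥ 6, i.e. δ/(1−δ) ≥ 3.
Equivalently δ ≥ 6/(6+2) = 3/4.

3/4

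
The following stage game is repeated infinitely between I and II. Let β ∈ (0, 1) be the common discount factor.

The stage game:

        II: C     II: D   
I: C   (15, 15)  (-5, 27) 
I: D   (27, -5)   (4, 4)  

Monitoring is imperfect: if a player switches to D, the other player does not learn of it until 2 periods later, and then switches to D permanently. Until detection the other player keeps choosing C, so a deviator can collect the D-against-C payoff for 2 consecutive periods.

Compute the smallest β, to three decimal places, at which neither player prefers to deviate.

The best deviation is to choose D for all 2 undetected periods, earning 27 each, then 4 forever once detected.
Deviation value: 27(1−β^2)/(1−β) + 4β^2/(1−β); cooperation value: 15/(1−β).
IC: 15 ≥ 27(1−β^2) + 4β^2 = 27 − 23β^2.
So β^2 ≥ 12/23, giving β ≥ (12/23)^(1/2) ≈ 0.722.

0.722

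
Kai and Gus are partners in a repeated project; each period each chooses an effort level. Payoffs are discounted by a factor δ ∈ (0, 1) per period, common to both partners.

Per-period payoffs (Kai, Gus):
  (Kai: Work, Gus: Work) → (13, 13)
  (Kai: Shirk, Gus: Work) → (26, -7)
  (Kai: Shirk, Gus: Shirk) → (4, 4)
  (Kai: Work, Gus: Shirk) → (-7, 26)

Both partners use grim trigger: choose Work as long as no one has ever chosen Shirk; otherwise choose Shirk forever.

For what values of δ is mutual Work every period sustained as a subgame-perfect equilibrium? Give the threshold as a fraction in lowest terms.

Under grim trigger the critical discount factor is (T−C)/(T−P) with T = 26, C = 13, P = 4.
δ* = (26−13)/(26−4) = 13/22.

13/22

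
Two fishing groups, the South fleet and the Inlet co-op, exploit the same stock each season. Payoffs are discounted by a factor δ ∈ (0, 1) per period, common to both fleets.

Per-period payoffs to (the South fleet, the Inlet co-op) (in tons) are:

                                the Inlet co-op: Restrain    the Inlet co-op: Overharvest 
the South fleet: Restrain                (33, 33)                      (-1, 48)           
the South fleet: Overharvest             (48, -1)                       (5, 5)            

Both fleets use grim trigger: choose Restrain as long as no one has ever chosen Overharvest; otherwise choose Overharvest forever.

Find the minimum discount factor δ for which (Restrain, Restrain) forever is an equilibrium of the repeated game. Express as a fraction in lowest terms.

One-period gain from deviating is 48 − 33 = 15. The loss is 33 − 5 = 28 in every subsequent period, with present value 28·δ/(1−δ).
Deviation is unprofitable when 28·δ/(1−δ) ≥ 15, i.e. δ/(1−δ) ≥ 15/28.
Equivalently δ ≥ 15/(15+28) = 15/43.

15/43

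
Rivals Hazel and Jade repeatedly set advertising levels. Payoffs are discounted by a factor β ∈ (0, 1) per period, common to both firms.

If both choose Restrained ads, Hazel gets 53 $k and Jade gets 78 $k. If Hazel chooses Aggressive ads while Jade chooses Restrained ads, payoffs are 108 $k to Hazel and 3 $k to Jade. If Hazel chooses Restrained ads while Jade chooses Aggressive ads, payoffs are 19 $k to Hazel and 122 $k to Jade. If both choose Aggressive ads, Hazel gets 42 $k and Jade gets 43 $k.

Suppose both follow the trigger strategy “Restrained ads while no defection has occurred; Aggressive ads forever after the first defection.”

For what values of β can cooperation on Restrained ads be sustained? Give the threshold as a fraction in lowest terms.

5/6

Hazel's threshold: (108−53)/(108−42) = 5/6.
Jade's threshold: (122−78)/(122−43) = 44/79.
5/6 > 44/79, so Hazel binds and β* = 5/6.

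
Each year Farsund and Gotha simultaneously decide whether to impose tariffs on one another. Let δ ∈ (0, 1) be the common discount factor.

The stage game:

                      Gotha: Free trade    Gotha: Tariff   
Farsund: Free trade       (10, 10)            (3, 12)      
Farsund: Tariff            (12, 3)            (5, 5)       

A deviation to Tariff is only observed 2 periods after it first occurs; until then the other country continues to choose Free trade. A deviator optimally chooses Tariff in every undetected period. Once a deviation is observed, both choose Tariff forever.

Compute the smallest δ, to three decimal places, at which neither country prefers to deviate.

The best deviation is to choose Tariff for all 2 undetected periods, earning 12 each, then 5 forever once detected.
Deviation value: 12(1−δ^2)/(1−δ) + 5δ^2/(1−δ); cooperation value: 10/(1−δ).
IC: 10 ≥ 12(1−δ^2) + 5δ^2 = 12 − 7δ^2.
So δ^2 ≥ 2/7, giving δ ≥ (2/7)^(1/2) ≈ 0.535.

0.535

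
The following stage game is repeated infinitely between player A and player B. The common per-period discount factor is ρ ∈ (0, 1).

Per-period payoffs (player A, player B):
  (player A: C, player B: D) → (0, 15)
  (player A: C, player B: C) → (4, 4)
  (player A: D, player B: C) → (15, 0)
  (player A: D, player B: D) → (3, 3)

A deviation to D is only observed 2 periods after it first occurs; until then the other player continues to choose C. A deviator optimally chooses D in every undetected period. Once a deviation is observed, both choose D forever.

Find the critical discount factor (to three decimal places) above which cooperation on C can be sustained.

A deviator earns 15 for 2 periods, then 3 forever; cooperating earns 4 forever. Multiplying the IC by (1−ρ):
4 ≥ 15(1−ρ^2) + 3ρ^2, so 12·ρ^2 ≥ 11 and ρ^2 ≥ 11/12.
ρ ≥ (11/12)^(1/2) ≈ 0.957.

0.957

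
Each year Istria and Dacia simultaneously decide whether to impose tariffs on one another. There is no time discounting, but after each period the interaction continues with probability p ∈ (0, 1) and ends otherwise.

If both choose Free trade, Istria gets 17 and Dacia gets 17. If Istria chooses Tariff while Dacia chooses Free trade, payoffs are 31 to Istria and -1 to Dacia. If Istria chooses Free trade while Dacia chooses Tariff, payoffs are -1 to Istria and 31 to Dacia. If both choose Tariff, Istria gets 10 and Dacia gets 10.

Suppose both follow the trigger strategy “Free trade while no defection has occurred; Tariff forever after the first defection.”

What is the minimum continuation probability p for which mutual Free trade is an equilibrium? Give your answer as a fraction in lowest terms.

With no time discounting, the continuation probability p plays the role of the discount factor.
Grim-trigger IC: 17/(1−p) ≥ 31 + 10p/(1−p) ⇒ p ≥ (31−17)/(31−10) = 2/3.

2/3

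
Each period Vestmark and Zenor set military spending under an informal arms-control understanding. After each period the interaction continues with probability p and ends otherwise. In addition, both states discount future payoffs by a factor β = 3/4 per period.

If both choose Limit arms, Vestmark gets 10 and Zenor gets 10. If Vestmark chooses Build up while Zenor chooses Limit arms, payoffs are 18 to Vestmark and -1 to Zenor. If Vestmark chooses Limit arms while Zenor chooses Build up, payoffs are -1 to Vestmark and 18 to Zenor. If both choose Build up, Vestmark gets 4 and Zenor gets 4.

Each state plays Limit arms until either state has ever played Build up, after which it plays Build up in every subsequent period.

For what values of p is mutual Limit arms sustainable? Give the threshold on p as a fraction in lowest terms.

With continuation probability p and discount β, the effective per-period discount factor is βp.
Grim-trigger IC: βp ≥ (18−10)/(18−4) = 4/7.
So p ≥ (4/7)/(3/4) = 16/21.

16/21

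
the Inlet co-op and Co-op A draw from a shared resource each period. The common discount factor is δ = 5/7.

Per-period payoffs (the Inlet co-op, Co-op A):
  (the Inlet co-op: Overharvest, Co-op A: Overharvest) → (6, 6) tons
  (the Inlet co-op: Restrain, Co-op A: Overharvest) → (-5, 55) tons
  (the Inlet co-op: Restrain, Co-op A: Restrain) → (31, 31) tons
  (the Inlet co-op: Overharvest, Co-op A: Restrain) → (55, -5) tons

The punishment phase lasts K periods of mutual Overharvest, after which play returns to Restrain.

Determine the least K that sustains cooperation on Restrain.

2

Need Σ_{k=1}^{K} δ^k ≥ (55−31)/(31−6) = 0.9600 at δ = 5/7.
At K = 1 the sum is 0.7143 < 0.9600; at K = 2 it is 1.2245 ≥ 0.9600.
So the minimum punishment length is K = 2.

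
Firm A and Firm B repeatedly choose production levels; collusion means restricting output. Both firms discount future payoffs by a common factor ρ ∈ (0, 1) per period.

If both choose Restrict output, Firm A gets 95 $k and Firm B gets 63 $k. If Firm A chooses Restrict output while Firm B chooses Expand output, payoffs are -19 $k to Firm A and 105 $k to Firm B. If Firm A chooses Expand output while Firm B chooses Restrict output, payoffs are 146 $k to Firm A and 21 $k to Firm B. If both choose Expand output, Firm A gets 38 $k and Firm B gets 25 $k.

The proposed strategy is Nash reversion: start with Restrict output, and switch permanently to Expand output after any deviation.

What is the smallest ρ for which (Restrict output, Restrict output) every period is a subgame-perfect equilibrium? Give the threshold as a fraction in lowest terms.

Firm A: cooperation gives 95 each period; deviation gives 146 once then 38 forever.
  95/(1−ρ) ≥ 146 + 38ρ/(1−ρ) ⇒ ρ ≥ 51/108 = 17/36.
Firm B: cooperation gives 63 each period; deviation gives 105 once then 25 forever.
  ρ ≥ 42/80 = 21/40.
Both must hold, so the binding constraint is Firm B's: ρ ≥ 21/40.

21/40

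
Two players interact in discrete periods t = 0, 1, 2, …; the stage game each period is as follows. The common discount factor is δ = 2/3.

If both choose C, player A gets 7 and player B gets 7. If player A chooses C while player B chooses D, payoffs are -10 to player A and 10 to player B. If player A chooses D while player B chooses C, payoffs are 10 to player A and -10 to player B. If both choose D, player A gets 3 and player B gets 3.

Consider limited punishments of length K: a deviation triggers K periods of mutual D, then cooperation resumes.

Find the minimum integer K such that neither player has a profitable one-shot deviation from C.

No profitable deviation requires (7−3)(δ+…+δ^K) ≥ 10−7, i.e. δ+…+δ^K ≥ 3/4 ≈ 0.7500.
With δ = 2/3, the partial sums are K=1: 0.6667, K=2: 1.1111.
K = 2 is the first length at which the sum reaches 0.7500.

2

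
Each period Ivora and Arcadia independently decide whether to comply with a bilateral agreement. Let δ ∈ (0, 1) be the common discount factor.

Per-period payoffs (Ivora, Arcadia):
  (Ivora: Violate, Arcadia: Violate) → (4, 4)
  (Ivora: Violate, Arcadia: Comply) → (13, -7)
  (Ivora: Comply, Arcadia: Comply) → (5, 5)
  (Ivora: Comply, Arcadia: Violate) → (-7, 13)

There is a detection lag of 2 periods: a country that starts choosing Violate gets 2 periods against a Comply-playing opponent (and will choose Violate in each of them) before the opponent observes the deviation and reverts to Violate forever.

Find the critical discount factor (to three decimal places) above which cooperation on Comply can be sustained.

0.943

The best deviation is to choose Violate for all 2 undetected periods, earning 13 each, then 4 forever once detected.
Deviation value: 13(1−δ^2)/(1−δ) + 4δ^2/(1−δ); cooperation value: 5/(1−δ).
IC: 5 ≥ 13(1−δ^2) + 4δ^2 = 13 − 9δ^2.
So δ^2 ≥ 8/9, giving δ ≥ (8/9)^(1/2) ≈ 0.943.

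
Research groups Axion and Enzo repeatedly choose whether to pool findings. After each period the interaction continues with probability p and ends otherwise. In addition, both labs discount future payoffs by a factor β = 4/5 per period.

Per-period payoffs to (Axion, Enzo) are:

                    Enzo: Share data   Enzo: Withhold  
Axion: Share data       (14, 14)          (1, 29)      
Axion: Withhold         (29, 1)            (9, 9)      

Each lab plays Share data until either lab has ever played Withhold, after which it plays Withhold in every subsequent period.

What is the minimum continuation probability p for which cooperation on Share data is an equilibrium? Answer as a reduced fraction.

Expected continuation weight on next period's payoff is β·p = 4/5·p, which plays the role of the discount factor.
Cooperation requires 4/5·p ≥ (29−14)/(29−9) = 3/4, hence p ≥ 15/16.

15/16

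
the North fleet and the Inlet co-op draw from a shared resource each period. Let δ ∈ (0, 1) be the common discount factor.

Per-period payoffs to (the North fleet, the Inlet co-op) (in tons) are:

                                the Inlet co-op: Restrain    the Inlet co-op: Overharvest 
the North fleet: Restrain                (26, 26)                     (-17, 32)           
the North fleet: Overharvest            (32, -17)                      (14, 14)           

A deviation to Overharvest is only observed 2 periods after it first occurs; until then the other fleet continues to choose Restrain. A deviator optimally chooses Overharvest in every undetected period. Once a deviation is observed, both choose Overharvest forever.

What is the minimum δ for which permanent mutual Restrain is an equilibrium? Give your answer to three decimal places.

A deviator earns 32 for 2 periods, then 14 forever; cooperating earns 26 forever. Multiplying the IC by (1−δ):
26 ≥ 32(1−δ^2) + 14δ^2, so 18·δ^2 ≥ 6 and δ^2 ≥ 1/3.
δ ≥ (1/3)^(1/2) ≈ 0.577.

0.577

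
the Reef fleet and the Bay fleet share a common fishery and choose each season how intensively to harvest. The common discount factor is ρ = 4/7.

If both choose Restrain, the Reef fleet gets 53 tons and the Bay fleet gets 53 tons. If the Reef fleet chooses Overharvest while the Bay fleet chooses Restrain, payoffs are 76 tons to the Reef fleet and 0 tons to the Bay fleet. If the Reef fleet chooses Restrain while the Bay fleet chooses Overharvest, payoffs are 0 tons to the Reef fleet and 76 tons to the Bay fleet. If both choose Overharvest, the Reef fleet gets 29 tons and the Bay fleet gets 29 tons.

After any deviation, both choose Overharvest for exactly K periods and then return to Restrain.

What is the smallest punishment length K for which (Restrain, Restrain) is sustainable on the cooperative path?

3

IC: ρ(1−ρ^K)/(1−ρ) ≥ (76−53)/(53−29) = 23/24.
With ρ = 4/7: need 1 − ρ^K ≥ 23/24·(1−4/7)/(4/7), i.e. ρ^K ≤ 0.2812.
Since (4/7)^2 = 0.3265 and (4/7)^3 = 0.1866, the smallest such K is 3.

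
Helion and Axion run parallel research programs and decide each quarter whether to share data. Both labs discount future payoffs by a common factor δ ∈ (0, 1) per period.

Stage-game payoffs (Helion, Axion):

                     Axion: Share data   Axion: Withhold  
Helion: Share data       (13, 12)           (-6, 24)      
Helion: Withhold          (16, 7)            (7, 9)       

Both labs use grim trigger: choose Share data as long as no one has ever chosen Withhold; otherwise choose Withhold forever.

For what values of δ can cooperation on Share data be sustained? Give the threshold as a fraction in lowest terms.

For Helion: deviation gain 16−13 = 3, per-period punishment loss 13−7 = 6. IC gives δ ≥ 3/9 = 1/3.
For Axion: gain 12, loss 3 per period, so δ ≥ 12/15 = 4/5.
The tighter constraint is Axion's, so cooperation needs δ ≥ 4/5.

4/5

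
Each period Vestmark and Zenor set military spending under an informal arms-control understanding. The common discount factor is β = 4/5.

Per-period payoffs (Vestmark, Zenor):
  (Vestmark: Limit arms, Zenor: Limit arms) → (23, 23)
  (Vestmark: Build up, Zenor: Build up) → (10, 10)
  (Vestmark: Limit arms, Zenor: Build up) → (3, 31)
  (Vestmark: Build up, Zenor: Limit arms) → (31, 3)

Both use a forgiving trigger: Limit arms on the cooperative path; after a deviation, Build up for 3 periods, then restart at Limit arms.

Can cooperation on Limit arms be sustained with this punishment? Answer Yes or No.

Yes

Comparing payoff streams over the 4 periods until play realigns: cooperate → 23(1+β+…+β^3); deviate → 31 + 10(β+…+β^3).
Cooperation is sustained iff (23−10)(β+…+β^3) ≥ 31−23.
β+…+β^3 = 4/5·(1−(4/5)^3)/(1−4/5) = 1.9520, and (31−23)/(23−10) = 0.6154.
1.9520 ≥ 0.6154, so cooperation is sustainable.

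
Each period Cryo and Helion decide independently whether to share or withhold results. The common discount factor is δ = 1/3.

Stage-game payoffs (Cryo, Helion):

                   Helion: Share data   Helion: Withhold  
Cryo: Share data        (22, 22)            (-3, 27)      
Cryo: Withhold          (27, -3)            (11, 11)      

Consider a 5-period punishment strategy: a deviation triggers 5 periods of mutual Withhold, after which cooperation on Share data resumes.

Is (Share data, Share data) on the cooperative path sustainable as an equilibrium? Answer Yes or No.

IC: δ+…+δ^5 ≥ (27−22)/(22−11) = 5/11.
At δ = 1/3: partial sum = 0.4979 ≥ 0.4545. Cooperation sustainable.

Yes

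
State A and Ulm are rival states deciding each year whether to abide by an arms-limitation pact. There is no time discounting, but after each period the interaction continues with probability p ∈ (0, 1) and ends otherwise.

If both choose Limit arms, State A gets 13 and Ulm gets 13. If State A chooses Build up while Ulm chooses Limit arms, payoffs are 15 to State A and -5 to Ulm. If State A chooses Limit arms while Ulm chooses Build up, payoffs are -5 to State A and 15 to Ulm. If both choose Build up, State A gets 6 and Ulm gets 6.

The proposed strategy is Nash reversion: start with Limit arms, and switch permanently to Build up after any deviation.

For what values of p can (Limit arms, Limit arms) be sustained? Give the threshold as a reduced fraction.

With no time discounting, the continuation probability p plays the role of the discount factor.
Grim-trigger IC: 13/(1−p) ≥ 15 + 6p/(1−p) ⇒ p ≥ (15−13)/(15−6) = 2/9.

2/9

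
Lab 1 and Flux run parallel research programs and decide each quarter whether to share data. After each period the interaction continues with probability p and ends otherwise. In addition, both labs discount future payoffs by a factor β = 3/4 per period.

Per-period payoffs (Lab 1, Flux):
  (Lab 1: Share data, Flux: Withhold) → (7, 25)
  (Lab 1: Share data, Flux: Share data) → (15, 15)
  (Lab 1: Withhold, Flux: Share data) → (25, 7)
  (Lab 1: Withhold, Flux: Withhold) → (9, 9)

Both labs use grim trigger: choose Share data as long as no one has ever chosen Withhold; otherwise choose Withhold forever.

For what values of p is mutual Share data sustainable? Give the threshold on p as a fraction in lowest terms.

5/6

With continuation probability p and discount β, the effective per-period discount factor is βp.
Grim-trigger IC: βp ≥ (25−15)/(25−9) = 5/8.
So p ≥ (5/8)/(3/4) = 5/6.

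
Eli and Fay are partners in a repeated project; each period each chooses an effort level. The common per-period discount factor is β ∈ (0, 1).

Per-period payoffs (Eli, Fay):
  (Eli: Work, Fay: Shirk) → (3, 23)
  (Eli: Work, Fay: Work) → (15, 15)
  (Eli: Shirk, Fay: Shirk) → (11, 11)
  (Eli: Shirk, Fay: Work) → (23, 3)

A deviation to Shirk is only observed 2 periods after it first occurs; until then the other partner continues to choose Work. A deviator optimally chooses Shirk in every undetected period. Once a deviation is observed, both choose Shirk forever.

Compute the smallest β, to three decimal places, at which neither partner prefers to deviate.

The best deviation is to choose Shirk for all 2 undetected periods, earning 23 each, then 11 forever once detected.
Deviation value: 23(1−β^2)/(1−β) + 11β^2/(1−β); cooperation value: 15/(1−β).
IC: 15 ≥ 23(1−β^2) + 11β^2 = 23 − 12β^2.
So β^2 ≥ 8/12 = 2/3, giving β ≥ (2/3)^(1/2) ≈ 0.816.

0.816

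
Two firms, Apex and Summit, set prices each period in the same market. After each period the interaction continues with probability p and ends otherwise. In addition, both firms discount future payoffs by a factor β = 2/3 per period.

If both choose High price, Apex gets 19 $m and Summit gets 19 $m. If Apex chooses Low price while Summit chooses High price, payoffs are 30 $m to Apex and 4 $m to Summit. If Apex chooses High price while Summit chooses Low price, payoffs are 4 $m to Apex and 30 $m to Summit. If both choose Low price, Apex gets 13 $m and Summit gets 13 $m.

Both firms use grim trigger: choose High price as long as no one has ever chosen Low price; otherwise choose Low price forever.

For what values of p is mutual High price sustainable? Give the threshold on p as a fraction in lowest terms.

With continuation probability p and discount β, the effective per-period discount factor is βp.
Grim-trigger IC: βp ≥ (30−19)/(30−13) = 11/17.
So p ≥ (11/17)/(2/3) = 33/34.

33/34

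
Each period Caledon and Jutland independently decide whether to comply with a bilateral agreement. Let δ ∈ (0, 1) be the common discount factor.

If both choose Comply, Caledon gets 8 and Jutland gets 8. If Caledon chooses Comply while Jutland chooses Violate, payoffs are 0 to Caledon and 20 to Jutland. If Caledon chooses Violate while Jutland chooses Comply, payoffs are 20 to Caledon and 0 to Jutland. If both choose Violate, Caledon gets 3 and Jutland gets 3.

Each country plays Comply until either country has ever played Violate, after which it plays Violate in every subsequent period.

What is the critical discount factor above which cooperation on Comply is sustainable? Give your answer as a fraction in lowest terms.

8/(1−δ) ≥ 20 + 3δ/(1−δ)
8 ≥ 20 − 17δ
δ ≥ 12/17.

12/17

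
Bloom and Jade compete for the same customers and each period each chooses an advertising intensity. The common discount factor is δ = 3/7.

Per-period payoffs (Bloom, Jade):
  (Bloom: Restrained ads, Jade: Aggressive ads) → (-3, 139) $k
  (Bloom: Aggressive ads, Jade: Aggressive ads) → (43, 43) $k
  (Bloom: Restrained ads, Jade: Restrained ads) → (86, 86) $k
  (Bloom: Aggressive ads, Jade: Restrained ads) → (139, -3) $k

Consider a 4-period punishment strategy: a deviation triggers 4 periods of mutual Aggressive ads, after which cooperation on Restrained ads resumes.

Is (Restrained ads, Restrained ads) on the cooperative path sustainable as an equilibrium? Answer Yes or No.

IC: δ+…+δ^4 ≥ (139−86)/(86−43) = 53/43.
At δ = 3/7: partial sum = 0.7247 < 1.2326. Cooperation not sustainable.

No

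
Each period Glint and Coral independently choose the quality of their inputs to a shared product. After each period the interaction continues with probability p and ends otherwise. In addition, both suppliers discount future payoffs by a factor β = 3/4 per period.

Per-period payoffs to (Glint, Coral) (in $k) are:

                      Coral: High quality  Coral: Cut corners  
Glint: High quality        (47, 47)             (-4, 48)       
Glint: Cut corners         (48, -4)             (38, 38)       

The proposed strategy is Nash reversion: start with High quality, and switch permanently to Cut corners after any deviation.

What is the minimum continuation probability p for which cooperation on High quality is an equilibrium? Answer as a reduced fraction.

2/15

With continuation probability p and discount β, the effective per-period discount factor is βp.
Grim-trigger IC: βp ≥ (48−47)/(48−38) = 1/10.
So p ≥ (1/10)/(3/4) = 2/15.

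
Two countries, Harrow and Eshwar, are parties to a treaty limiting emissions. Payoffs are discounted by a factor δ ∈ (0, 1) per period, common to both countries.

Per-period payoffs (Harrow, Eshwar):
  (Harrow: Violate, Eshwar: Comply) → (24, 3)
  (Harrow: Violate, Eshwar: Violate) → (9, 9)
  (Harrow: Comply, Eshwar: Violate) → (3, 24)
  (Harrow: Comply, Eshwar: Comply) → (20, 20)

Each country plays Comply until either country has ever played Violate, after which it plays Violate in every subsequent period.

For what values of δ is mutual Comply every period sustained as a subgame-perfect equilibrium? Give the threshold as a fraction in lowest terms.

One-period gain from deviating is 24 − 20 = 4. The loss is 20 − 9 = 11 in every subsequent period, with present value 11·δ/(1−δ).
Deviation is unprofitable when 11·δ/(1−δ) ≥ 4, i.e. δ/(1−δ) ≥ 4/11.
Equivalently δ ≥ 4/(4+11) = 4/15.

4/15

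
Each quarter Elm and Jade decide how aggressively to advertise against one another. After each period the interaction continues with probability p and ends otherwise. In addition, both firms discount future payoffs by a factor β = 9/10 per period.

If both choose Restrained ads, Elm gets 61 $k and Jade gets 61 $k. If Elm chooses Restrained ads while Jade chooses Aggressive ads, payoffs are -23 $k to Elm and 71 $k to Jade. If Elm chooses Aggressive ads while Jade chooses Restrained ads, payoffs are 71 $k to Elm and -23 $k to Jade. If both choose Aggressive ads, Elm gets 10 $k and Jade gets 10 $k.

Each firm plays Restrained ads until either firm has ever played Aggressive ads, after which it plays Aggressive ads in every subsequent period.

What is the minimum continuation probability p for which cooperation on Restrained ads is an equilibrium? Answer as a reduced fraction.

100/549

Expected continuation weight on next period's payoff is β·p = 9/10·p, which plays the role of the discount factor.
Cooperation requires 9/10·p ≥ (71−61)/(71−10) = 10/61, hence p ≥ 100/549.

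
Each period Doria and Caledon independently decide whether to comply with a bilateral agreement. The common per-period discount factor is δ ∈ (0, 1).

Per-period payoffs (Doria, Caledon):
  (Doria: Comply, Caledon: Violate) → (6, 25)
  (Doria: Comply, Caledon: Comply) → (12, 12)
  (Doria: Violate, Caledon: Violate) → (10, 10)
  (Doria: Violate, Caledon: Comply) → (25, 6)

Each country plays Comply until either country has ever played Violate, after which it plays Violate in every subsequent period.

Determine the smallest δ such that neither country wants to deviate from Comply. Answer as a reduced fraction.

13/15

Under grim trigger the critical discount factor is (T−C)/(T−P) with T = 25, C = 12, P = 10.
δ* = (25−12)/(25−10) = 13/15.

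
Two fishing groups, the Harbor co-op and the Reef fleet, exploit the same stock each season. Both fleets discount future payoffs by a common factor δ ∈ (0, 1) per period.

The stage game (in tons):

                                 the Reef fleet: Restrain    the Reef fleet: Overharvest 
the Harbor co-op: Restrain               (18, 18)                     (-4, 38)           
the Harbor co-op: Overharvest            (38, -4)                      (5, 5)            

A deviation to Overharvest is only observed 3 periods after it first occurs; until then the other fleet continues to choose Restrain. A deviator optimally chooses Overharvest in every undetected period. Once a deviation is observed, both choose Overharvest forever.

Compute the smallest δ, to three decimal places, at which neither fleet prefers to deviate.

0.846

The best deviation is to choose Overharvest for all 3 undetected periods, earning 38 each, then 5 forever once detected.
Deviation value: 38(1−δ^3)/(1−δ) + 5δ^3/(1−δ); cooperation value: 18/(1−δ).
IC: 18 ≥ 38(1−δ^3) + 5δ^3 = 38 − 33δ^3.
So δ^3 ≥ 20/33, giving δ ≥ (20/33)^(1/3) ≈ 0.846.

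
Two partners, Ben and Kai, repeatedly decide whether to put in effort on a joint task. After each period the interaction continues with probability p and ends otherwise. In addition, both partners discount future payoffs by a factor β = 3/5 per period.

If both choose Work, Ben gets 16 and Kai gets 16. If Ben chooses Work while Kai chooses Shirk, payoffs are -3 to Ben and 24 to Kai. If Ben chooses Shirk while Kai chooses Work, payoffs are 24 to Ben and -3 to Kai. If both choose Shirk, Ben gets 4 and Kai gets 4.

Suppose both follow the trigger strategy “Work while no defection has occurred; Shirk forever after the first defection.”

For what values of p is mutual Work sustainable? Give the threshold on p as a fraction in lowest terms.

Expected continuation weight on next period's payoff is β·p = 3/5·p, which plays the role of the discount factor.
Cooperation requires 3/5·p ≥ (24−16)/(24−4) = 2/5, hence p ≥ 2/3.

2/3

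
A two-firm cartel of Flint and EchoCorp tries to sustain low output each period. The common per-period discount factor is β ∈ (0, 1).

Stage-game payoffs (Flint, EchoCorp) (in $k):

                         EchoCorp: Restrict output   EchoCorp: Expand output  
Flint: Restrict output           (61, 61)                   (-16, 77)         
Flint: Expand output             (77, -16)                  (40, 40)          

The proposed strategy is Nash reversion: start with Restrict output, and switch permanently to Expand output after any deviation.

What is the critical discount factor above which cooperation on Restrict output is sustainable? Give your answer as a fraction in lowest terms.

16/37

Under grim trigger the critical discount factor is (T−C)/(T−P) with T = 77, C = 61, P = 40.
β* = (77−61)/(77−40) = 16/37.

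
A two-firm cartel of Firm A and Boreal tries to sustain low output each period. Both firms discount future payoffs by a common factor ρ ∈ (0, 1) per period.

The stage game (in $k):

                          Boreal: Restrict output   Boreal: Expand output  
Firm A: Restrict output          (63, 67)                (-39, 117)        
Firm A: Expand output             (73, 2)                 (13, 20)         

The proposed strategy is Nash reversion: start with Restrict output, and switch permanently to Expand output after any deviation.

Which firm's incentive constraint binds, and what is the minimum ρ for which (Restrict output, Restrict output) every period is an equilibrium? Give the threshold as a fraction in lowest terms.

For Firm A: deviation gain 73−63 = 10, per-period punishment loss 63−13 = 50. IC gives ρ ≥ 10/60 = 1/6.
For Boreal: gain 50, loss 47 per period, so ρ ≥ 50/97.
The tighter constraint is Boreal's, so cooperation needs ρ ≥ 50/97.

Boreal; ρ ≥ 50/97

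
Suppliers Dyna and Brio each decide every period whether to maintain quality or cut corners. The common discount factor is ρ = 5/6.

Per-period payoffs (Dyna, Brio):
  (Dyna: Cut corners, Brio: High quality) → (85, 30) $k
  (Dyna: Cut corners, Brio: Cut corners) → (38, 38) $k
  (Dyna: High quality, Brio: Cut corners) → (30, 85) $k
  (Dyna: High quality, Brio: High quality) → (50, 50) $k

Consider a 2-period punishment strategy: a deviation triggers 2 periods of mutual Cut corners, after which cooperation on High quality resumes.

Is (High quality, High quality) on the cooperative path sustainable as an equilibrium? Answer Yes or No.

IC: ρ+…+ρ^2 ≥ (85−50)/(50−38) = 35/12.
At ρ = 5/6: partial sum = 1.5278 < 2.9167. Cooperation not sustainable.

No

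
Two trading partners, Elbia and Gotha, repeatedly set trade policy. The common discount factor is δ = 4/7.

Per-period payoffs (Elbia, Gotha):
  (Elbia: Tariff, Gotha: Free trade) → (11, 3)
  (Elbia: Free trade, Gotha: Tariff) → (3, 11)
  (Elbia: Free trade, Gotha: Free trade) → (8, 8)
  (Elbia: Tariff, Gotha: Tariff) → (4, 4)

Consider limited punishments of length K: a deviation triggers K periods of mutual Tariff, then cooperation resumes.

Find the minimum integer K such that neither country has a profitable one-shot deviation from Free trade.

2

IC: δ(1−δ^K)/(1−δ) ≥ (11−8)/(8−4) = 3/4.
With δ = 4/7: need 1 − δ^K ≥ 3/4·(1−4/7)/(4/7), i.e. δ^K ≤ 0.4375.
Since (4/7)^1 = 0.5714 and (4/7)^2 = 0.3265, the smallest such K is 2.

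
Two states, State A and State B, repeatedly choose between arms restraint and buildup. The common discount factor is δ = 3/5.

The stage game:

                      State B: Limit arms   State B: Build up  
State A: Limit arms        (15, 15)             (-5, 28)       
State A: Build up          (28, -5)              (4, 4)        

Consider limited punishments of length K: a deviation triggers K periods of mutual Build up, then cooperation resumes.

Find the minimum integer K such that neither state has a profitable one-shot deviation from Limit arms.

4

IC: δ(1−δ^K)/(1−δ) ≥ (28−15)/(15−4) = 13/11.
With δ = 3/5: need 1 − δ^K ≥ 13/11·(1−3/5)/(3/5), i.e. δ^K ≤ 0.2121.
Since (3/5)^3 = 0.2160 and (3/5)^4 = 0.1296, the smallest such K is 4.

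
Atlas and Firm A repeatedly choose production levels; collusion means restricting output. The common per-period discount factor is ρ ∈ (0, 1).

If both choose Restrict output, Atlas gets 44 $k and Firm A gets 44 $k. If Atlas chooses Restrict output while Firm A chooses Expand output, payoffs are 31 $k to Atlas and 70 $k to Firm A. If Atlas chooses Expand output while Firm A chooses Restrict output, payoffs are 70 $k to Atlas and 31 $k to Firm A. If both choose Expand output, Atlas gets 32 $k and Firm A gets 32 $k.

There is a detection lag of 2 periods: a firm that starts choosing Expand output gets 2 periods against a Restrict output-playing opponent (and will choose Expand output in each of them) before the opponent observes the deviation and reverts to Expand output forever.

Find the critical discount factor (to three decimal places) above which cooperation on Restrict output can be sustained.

0.827

A deviator earns 70 for 2 periods, then 32 forever; cooperating earns 44 forever. Multiplying the IC by (1−ρ):
44 ≥ 70(1−ρ^2) + 32ρ^2, so 38·ρ^2 ≥ 26 and ρ^2 ≥ 13/19.
ρ ≥ (13/19)^(1/2) ≈ 0.827.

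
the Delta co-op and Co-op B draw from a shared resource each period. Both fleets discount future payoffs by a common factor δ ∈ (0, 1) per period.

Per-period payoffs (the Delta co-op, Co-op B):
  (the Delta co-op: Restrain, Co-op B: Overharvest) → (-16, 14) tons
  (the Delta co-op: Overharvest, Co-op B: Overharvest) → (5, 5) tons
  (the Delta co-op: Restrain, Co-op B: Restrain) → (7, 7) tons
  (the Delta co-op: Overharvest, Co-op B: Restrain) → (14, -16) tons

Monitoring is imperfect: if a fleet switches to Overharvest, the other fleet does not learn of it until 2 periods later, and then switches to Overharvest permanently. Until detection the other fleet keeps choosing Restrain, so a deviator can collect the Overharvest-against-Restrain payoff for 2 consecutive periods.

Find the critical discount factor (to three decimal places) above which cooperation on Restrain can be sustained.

0.882

The best deviation is to choose Overharvest for all 2 undetected periods, earning 14 each, then 5 forever once detected.
Deviation value: 14(1−δ^2)/(1−δ) + 5δ^2/(1−δ); cooperation value: 7/(1−δ).
IC: 7 ≥ 14(1−δ^2) + 5δ^2 = 14 − 9δ^2.
So δ^2 ≥ 7/9, giving δ ≥ (7/9)^(1/2) ≈ 0.882.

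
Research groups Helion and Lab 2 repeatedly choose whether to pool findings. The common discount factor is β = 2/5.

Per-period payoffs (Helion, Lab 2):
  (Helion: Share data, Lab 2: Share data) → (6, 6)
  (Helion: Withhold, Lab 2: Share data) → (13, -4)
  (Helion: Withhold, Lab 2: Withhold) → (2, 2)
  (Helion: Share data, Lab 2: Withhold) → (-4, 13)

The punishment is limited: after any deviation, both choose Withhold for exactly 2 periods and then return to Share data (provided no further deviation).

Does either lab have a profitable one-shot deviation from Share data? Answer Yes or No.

Comparing payoff streams over the 3 periods until play realigns: cooperate → 6(1+β+…+β^2); deviate → 13 + 2(β+…+β^2).
Cooperation is sustained iff (6−2)(β+…+β^2) ≥ 13−6.
β+…+β^2 = 2/5·(1−(2/5)^2)/(1−2/5) = 0.5600, and (13−6)/(6−2) = 1.7500.
0.5600 < 1.7500, so cooperation is not sustainable.

Yes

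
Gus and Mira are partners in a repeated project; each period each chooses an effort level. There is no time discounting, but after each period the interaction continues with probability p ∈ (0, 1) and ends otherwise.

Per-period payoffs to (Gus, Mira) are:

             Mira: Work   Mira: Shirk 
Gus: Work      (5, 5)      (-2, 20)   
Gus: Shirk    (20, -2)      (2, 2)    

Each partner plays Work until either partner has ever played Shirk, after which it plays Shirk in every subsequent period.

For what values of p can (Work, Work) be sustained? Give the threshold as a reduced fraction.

With no time discounting, the continuation probability p plays the role of the discount factor.
Grim-trigger IC: 5/(1−p) ≥ 20 + 2p/(1−p) ⇒ p ≥ (20−5)/(20−2) = 5/6.

5/6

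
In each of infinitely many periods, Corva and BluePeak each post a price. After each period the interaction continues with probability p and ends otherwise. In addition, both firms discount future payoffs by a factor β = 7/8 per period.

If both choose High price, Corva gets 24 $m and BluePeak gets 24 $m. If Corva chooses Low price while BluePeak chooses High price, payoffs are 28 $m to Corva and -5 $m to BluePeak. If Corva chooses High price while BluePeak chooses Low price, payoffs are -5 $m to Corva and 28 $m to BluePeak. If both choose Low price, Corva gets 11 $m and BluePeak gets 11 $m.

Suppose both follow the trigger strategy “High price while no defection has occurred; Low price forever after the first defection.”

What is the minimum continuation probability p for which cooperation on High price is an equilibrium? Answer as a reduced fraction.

32/119

With continuation probability p and discount β, the effective per-period discount factor is βp.
Grim-trigger IC: βp ≥ (28−24)/(28−11) = 4/17.
So p ≥ (4/17)/(7/8) = 32/119.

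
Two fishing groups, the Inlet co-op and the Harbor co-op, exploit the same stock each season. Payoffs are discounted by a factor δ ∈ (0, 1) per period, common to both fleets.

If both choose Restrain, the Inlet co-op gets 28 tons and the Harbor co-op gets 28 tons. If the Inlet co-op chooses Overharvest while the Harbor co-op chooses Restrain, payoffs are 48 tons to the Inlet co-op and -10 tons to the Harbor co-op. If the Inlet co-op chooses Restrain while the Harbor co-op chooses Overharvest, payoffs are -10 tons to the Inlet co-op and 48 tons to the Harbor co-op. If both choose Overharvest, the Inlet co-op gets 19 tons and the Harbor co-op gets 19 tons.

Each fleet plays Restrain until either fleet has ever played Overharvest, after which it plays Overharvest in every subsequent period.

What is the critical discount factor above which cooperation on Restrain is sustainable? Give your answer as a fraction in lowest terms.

One-period gain from deviating is 48 − 28 = 20. The loss is 28 − 19 = 9 in every subsequent period, with present value 9·δ/(1−δ).
Deviation is unprofitable when 9·δ/(1−δ) ≥ 20, i.e. δ/(1−δ) ≥ 20/9.
Equivalently δ ≥ 20/(20+9) = 20/29.

20/29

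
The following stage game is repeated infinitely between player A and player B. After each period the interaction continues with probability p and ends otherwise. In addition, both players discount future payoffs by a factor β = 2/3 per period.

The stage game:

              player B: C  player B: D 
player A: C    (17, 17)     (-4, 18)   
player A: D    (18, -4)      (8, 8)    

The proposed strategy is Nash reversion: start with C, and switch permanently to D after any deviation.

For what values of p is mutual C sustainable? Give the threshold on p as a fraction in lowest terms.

3/20

Expected continuation weight on next period's payoff is β·p = 2/3·p, which plays the role of the discount factor.
Cooperation requires 2/3·p ≥ (18−17)/(18−8) = 1/10, hence p ≥ 3/20.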